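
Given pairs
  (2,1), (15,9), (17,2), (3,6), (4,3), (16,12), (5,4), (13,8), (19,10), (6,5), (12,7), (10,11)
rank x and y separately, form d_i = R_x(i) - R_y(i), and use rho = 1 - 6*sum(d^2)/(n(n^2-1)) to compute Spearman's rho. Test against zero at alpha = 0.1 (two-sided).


Step 1: Rank x and y separately (midranks; no ties here).
rank(x): 2->1, 15->9, 17->11, 3->2, 4->3, 16->10, 5->4, 13->8, 19->12, 6->5, 12->7, 10->6
rank(y): 1->1, 9->9, 2->2, 6->6, 3->3, 12->12, 4->4, 8->8, 10->10, 5->5, 7->7, 11->11
Step 2: d_i = R_x(i) - R_y(i); compute d_i^2.
  (1-1)^2=0, (9-9)^2=0, (11-2)^2=81, (2-6)^2=16, (3-3)^2=0, (10-12)^2=4, (4-4)^2=0, (8-8)^2=0, (12-10)^2=4, (5-5)^2=0, (7-7)^2=0, (6-11)^2=25
sum(d^2) = 130.
Step 3: rho = 1 - 6*130 / (12*(12^2 - 1)) = 1 - 780/1716 = 0.545455.
Step 4: Under H0, t = rho * sqrt((n-2)/(1-rho^2)) = 2.0580 ~ t(10).
Step 5: Two-sided p-value from the t-distribution with 10 df = 0.066612.
Step 6: alpha = 0.1. reject H0.

rho = 0.5455, p = 0.066612, reject H0 at alpha = 0.1.


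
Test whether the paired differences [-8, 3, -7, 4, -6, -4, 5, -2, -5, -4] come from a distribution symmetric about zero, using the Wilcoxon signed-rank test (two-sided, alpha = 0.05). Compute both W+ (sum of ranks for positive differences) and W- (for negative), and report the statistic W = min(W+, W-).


Step 1: Drop any zero differences (none here) and take |d_i|.
|d| = [8, 3, 7, 4, 6, 4, 5, 2, 5, 4]
Step 2: Midrank |d_i| (ties get averaged ranks).
ranks: |8|->10, |3|->2, |7|->9, |4|->4, |6|->8, |4|->4, |5|->6.5, |2|->1, |5|->6.5, |4|->4
Step 3: Attach original signs; sum ranks with positive sign and with negative sign.
W+ = 2 + 4 + 6.5 = 12.5
W- = 10 + 9 + 8 + 4 + 1 + 6.5 + 4 = 42.5
(Check: W+ + W- = 55 should equal n(n+1)/2 = 55.)
Step 4: Test statistic W = min(W+, W-) = 12.5.
Step 5: Ties in |d|, so use the tie-corrected normal approximation.
        E[W] = n(n+1)/4 = 10*11/4 = 27.5.
        Tie groups: |d|=4 (t=3), |d|=5 (t=2); sum(t^3 - t) = 30.
        Var[W] = n(n+1)(2n+1)/24 - sum(t^3-t)/48 = 2310/24 - 30/48 = 95.625.
        z = (W - E[W]) / sqrt(Var[W]) = (12.5 - 27.5) / 9.7788 = -1.5339.
        Two-sided p = 2*Phi(z) = 0.125047.
Step 6: alpha = 0.05. fail to reject H0.

W+ = 12.5, W- = 42.5, W = min = 12.5, p = 0.125047, fail to reject H0.


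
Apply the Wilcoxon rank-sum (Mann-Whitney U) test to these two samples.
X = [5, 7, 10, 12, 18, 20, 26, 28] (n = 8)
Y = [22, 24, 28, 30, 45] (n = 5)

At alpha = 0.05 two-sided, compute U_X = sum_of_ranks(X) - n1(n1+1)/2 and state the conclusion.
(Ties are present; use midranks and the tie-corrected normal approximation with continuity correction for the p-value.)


Step 1: Combine and sort all 13 observations; assign midranks.
sorted (value, group): (5,X), (7,X), (10,X), (12,X), (18,X), (20,X), (22,Y), (24,Y), (26,X), (28,X), (28,Y), (30,Y), (45,Y)
ranks: 5->1, 7->2, 10->3, 12->4, 18->5, 20->6, 22->7, 24->8, 26->9, 28->10.5, 28->10.5, 30->12, 45->13
Step 2: Rank sum for X: R1 = 1 + 2 + 3 + 4 + 5 + 6 + 9 + 10.5 = 40.5.
Step 3: U_X = R1 - n1(n1+1)/2 = 40.5 - 8*9/2 = 40.5 - 36 = 4.5.
       U_Y = n1*n2 - U_X = 40 - 4.5 = 35.5.
Step 4: Ties are present, so use the tie-corrected normal approximation (with continuity correction) for the p-value.
Step 5: p-value = 0.027892; compare to alpha = 0.05. reject H0.

U_X = 4.5, p = 0.027892, reject H0 at alpha = 0.05.


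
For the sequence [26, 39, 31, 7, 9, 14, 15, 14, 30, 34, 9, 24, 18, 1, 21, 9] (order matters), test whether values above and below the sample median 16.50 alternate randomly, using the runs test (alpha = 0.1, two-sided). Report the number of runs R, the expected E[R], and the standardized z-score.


Step 1: Compute median = 16.50; label A = above, B = below.
Labels in order: AAABBBBBAABAABAB  (n_A = 8, n_B = 8)
Step 2: Count runs R = 8.
Step 3: Under H0 (random ordering), E[R] = 2*n_A*n_B/(n_A+n_B) + 1 = 2*8*8/16 + 1 = 9.0000.
        Var[R] = 2*n_A*n_B*(2*n_A*n_B - n_A - n_B) / ((n_A+n_B)^2 * (n_A+n_B-1)) = 14336/3840 = 3.7333.
        SD[R] = 1.9322.
Step 4: Continuity-corrected z = (R + 0.5 - E[R]) / SD[R] = (8 + 0.5 - 9.0000) / 1.9322 = -0.2588.
Step 5: Two-sided p-value via normal approximation = 2*(1 - Phi(|z|)) = 0.795809.
Step 6: alpha = 0.1. fail to reject H0.

R = 8, z = -0.2588, p = 0.795809, fail to reject H0.


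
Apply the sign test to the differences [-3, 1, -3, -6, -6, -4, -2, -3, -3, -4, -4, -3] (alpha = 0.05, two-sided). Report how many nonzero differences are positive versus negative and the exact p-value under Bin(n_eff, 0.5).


Step 1: Discard zero differences. Original n = 12; n_eff = number of nonzero differences = 12.
Nonzero differences (with sign): -3, +1, -3, -6, -6, -4, -2, -3, -3, -4, -4, -3
Step 2: Count signs: positive = 1, negative = 11.
Step 3: Under H0: P(positive) = 0.5, so the number of positives S ~ Bin(12, 0.5).
Step 4: Two-sided exact p-value = sum of Bin(12,0.5) probabilities at or below the observed probability = 0.006348.
Step 5: alpha = 0.05. reject H0.

n_eff = 12, pos = 1, neg = 11, p = 0.006348, reject H0.


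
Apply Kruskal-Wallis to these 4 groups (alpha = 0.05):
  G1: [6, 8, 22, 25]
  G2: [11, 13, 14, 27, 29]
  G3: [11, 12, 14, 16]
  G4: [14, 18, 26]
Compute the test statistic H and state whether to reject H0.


Step 1: Combine all N = 16 observations and assign midranks.
sorted (value, group, rank): (6,G1,1), (8,G1,2), (11,G2,3.5), (11,G3,3.5), (12,G3,5), (13,G2,6), (14,G2,8), (14,G3,8), (14,G4,8), (16,G3,10), (18,G4,11), (22,G1,12), (25,G1,13), (26,G4,14), (27,G2,15), (29,G2,16)
Step 2: Sum ranks within each group.
R_1 = 28 (n_1 = 4)
R_2 = 48.5 (n_2 = 5)
R_3 = 26.5 (n_3 = 4)
R_4 = 33 (n_4 = 3)
Step 3: H = 12/(N(N+1)) * sum(R_i^2/n_i) - 3(N+1)
     = 12/(16*17) * (28^2/4 + 48.5^2/5 + 26.5^2/4 + 33^2/3) - 3*17
     = 0.044118 * 1205.01 - 51
     = 2.162316.
Step 4: Ties present; correction factor C = 1 - 30/(16^3 - 16) = 0.992647. Corrected H = 2.162316 / 0.992647 = 2.178333.
Step 5: Under H0, H ~ chi^2(3); p-value = 0.536229.
Step 6: alpha = 0.05. fail to reject H0.

H = 2.1783, df = 3, p = 0.536229, fail to reject H0.


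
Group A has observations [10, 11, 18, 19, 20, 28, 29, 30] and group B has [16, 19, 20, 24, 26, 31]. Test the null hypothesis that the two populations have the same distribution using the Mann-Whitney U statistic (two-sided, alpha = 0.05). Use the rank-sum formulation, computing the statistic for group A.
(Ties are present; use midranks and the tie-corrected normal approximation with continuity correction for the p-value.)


Step 1: Combine and sort all 14 observations; assign midranks.
sorted (value, group): (10,X), (11,X), (16,Y), (18,X), (19,X), (19,Y), (20,X), (20,Y), (24,Y), (26,Y), (28,X), (29,X), (30,X), (31,Y)
ranks: 10->1, 11->2, 16->3, 18->4, 19->5.5, 19->5.5, 20->7.5, 20->7.5, 24->9, 26->10, 28->11, 29->12, 30->13, 31->14
Step 2: Rank sum for X: R1 = 1 + 2 + 4 + 5.5 + 7.5 + 11 + 12 + 13 = 56.
Step 3: U_X = R1 - n1(n1+1)/2 = 56 - 8*9/2 = 56 - 36 = 20.
       U_Y = n1*n2 - U_X = 48 - 20 = 28.
Step 4: Ties are present, so use the tie-corrected normal approximation (with continuity correction) for the p-value.
Step 5: p-value = 0.650661; compare to alpha = 0.05. fail to reject H0.

U_X = 20, p = 0.650661, fail to reject H0 at alpha = 0.05.


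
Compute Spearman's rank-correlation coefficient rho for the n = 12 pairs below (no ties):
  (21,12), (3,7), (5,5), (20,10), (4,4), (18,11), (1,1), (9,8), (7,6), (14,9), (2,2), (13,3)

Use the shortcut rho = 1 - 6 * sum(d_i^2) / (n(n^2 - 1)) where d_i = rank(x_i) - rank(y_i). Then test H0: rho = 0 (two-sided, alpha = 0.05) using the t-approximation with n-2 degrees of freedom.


Step 1: Rank x and y separately (midranks; no ties here).
rank(x): 21->12, 3->3, 5->5, 20->11, 4->4, 18->10, 1->1, 9->7, 7->6, 14->9, 2->2, 13->8
rank(y): 12->12, 7->7, 5->5, 10->10, 4->4, 11->11, 1->1, 8->8, 6->6, 9->9, 2->2, 3->3
Step 2: d_i = R_x(i) - R_y(i); compute d_i^2.
  (12-12)^2=0, (3-7)^2=16, (5-5)^2=0, (11-10)^2=1, (4-4)^2=0, (10-11)^2=1, (1-1)^2=0, (7-8)^2=1, (6-6)^2=0, (9-9)^2=0, (2-2)^2=0, (8-3)^2=25
sum(d^2) = 44.
Step 3: rho = 1 - 6*44 / (12*(12^2 - 1)) = 1 - 264/1716 = 0.846154.
Step 4: Under H0, t = rho * sqrt((n-2)/(1-rho^2)) = 5.0208 ~ t(10).
Step 5: Two-sided p-value from the t-distribution with 10 df = 0.000521.
Step 6: alpha = 0.05. reject H0.

rho = 0.8462, p = 0.000521, reject H0 at alpha = 0.05.


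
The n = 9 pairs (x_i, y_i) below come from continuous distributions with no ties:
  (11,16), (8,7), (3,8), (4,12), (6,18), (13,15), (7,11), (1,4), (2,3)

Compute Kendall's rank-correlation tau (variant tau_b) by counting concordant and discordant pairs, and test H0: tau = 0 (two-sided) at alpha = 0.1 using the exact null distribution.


Step 1: Enumerate the 36 unordered pairs (i,j) with i<j and classify each by sign(x_j-x_i) * sign(y_j-y_i).
  (1,2):dx=-3,dy=-9->C; (1,3):dx=-8,dy=-8->C; (1,4):dx=-7,dy=-4->C; (1,5):dx=-5,dy=+2->D
  (1,6):dx=+2,dy=-1->D; (1,7):dx=-4,dy=-5->C; (1,8):dx=-10,dy=-12->C; (1,9):dx=-9,dy=-13->C
  (2,3):dx=-5,dy=+1->D; (2,4):dx=-4,dy=+5->D; (2,5):dx=-2,dy=+11->D; (2,6):dx=+5,dy=+8->C
  (2,7):dx=-1,dy=+4->D; (2,8):dx=-7,dy=-3->C; (2,9):dx=-6,dy=-4->C; (3,4):dx=+1,dy=+4->C
  (3,5):dx=+3,dy=+10->C; (3,6):dx=+10,dy=+7->C; (3,7):dx=+4,dy=+3->C; (3,8):dx=-2,dy=-4->C
  (3,9):dx=-1,dy=-5->C; (4,5):dx=+2,dy=+6->C; (4,6):dx=+9,dy=+3->C; (4,7):dx=+3,dy=-1->D
  (4,8):dx=-3,dy=-8->C; (4,9):dx=-2,dy=-9->C; (5,6):dx=+7,dy=-3->D; (5,7):dx=+1,dy=-7->D
  (5,8):dx=-5,dy=-14->C; (5,9):dx=-4,dy=-15->C; (6,7):dx=-6,dy=-4->C; (6,8):dx=-12,dy=-11->C
  (6,9):dx=-11,dy=-12->C; (7,8):dx=-6,dy=-7->C; (7,9):dx=-5,dy=-8->C; (8,9):dx=+1,dy=-1->D
Step 2: C = 26, D = 10, total pairs = 36.
Step 3: tau = (C - D)/(n(n-1)/2) = (26 - 10)/36 = 0.444444.
Step 4: Exact two-sided p-value (enumerate n! = 362880 permutations of y under H0): p = 0.119439.
Step 5: alpha = 0.1. fail to reject H0.

tau_b = 0.4444 (C=26, D=10), p = 0.119439, fail to reject H0.


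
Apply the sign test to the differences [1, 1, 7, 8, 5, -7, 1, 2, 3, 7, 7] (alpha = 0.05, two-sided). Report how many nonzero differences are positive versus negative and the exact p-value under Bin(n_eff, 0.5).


Step 1: Discard zero differences. Original n = 11; n_eff = number of nonzero differences = 11.
Nonzero differences (with sign): +1, +1, +7, +8, +5, -7, +1, +2, +3, +7, +7
Step 2: Count signs: positive = 10, negative = 1.
Step 3: Under H0: P(positive) = 0.5, so the number of positives S ~ Bin(11, 0.5).
Step 4: Two-sided exact p-value = sum of Bin(11,0.5) probabilities at or below the observed probability = 0.011719.
Step 5: alpha = 0.05. reject H0.

n_eff = 11, pos = 10, neg = 1, p = 0.011719, reject H0.


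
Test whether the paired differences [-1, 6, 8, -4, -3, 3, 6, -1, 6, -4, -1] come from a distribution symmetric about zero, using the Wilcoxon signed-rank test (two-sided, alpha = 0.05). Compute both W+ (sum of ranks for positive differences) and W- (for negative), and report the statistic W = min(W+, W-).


Step 1: Drop any zero differences (none here) and take |d_i|.
|d| = [1, 6, 8, 4, 3, 3, 6, 1, 6, 4, 1]
Step 2: Midrank |d_i| (ties get averaged ranks).
ranks: |1|->2, |6|->9, |8|->11, |4|->6.5, |3|->4.5, |3|->4.5, |6|->9, |1|->2, |6|->9, |4|->6.5, |1|->2
Step 3: Attach original signs; sum ranks with positive sign and with negative sign.
W+ = 9 + 11 + 4.5 + 9 + 9 = 42.5
W- = 2 + 6.5 + 4.5 + 2 + 6.5 + 2 = 23.5
(Check: W+ + W- = 66 should equal n(n+1)/2 = 66.)
Step 4: Test statistic W = min(W+, W-) = 23.5.
Step 5: Ties in |d|, so use the tie-corrected normal approximation.
        E[W] = n(n+1)/4 = 11*12/4 = 33.
        Tie groups: |d|=1 (t=3), |d|=3 (t=2), |d|=4 (t=2), |d|=6 (t=3); sum(t^3 - t) = 60.
        Var[W] = n(n+1)(2n+1)/24 - sum(t^3-t)/48 = 3036/24 - 60/48 = 125.25.
        z = (W - E[W]) / sqrt(Var[W]) = (23.5 - 33) / 11.1915 = -0.8489.
        Two-sided p = 2*Phi(z) = 0.395961.
Step 6: alpha = 0.05. fail to reject H0.

W+ = 42.5, W- = 23.5, W = min = 23.5, p = 0.395961, fail to reject H0.


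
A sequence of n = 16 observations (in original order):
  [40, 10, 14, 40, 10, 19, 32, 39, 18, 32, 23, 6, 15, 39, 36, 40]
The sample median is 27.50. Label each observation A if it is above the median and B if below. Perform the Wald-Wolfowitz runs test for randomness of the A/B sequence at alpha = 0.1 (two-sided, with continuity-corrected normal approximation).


Step 1: Compute median = 27.50; label A = above, B = below.
Labels in order: ABBABBAABABBBAAA  (n_A = 8, n_B = 8)
Step 2: Count runs R = 9.
Step 3: Under H0 (random ordering), E[R] = 2*n_A*n_B/(n_A+n_B) + 1 = 2*8*8/16 + 1 = 9.0000.
        Var[R] = 2*n_A*n_B*(2*n_A*n_B - n_A - n_B) / ((n_A+n_B)^2 * (n_A+n_B-1)) = 14336/3840 = 3.7333.
        SD[R] = 1.9322.
Step 4: R = E[R], so z = 0 with no continuity correction.
Step 5: Two-sided p-value via normal approximation = 2*(1 - Phi(|z|)) = 1.000000.
Step 6: alpha = 0.1. fail to reject H0.

R = 9, z = 0.0000, p = 1.000000, fail to reject H0.


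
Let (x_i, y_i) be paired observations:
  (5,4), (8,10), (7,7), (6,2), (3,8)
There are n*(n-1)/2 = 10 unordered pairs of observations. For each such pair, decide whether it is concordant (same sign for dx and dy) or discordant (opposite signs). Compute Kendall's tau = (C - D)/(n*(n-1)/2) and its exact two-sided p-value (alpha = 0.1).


Step 1: Enumerate the 10 unordered pairs (i,j) with i<j and classify each by sign(x_j-x_i) * sign(y_j-y_i).
  (1,2):dx=+3,dy=+6->C; (1,3):dx=+2,dy=+3->C; (1,4):dx=+1,dy=-2->D; (1,5):dx=-2,dy=+4->D
  (2,3):dx=-1,dy=-3->C; (2,4):dx=-2,dy=-8->C; (2,5):dx=-5,dy=-2->C; (3,4):dx=-1,dy=-5->C
  (3,5):dx=-4,dy=+1->D; (4,5):dx=-3,dy=+6->D
Step 2: C = 6, D = 4, total pairs = 10.
Step 3: tau = (C - D)/(n(n-1)/2) = (6 - 4)/10 = 0.200000.
Step 4: Exact two-sided p-value (enumerate n! = 120 permutations of y under H0): p = 0.816667.
Step 5: alpha = 0.1. fail to reject H0.

tau_b = 0.2000 (C=6, D=4), p = 0.816667, fail to reject H0.


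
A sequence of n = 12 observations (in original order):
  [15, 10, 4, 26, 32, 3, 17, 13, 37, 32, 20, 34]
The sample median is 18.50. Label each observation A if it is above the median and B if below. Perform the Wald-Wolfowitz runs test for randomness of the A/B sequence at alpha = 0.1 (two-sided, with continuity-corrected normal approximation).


Step 1: Compute median = 18.50; label A = above, B = below.
Labels in order: BBBAABBBAAAA  (n_A = 6, n_B = 6)
Step 2: Count runs R = 4.
Step 3: Under H0 (random ordering), E[R] = 2*n_A*n_B/(n_A+n_B) + 1 = 2*6*6/12 + 1 = 7.0000.
        Var[R] = 2*n_A*n_B*(2*n_A*n_B - n_A - n_B) / ((n_A+n_B)^2 * (n_A+n_B-1)) = 4320/1584 = 2.7273.
        SD[R] = 1.6514.
Step 4: Continuity-corrected z = (R + 0.5 - E[R]) / SD[R] = (4 + 0.5 - 7.0000) / 1.6514 = -1.5138.
Step 5: Two-sided p-value via normal approximation = 2*(1 - Phi(|z|)) = 0.130070.
Step 6: alpha = 0.1. fail to reject H0.

R = 4, z = -1.5138, p = 0.130070, fail to reject H0.


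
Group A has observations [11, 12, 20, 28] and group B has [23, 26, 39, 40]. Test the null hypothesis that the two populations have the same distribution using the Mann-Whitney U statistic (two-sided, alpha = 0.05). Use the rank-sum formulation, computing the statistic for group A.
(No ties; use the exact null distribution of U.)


Step 1: Combine and sort all 8 observations; assign midranks.
sorted (value, group): (11,X), (12,X), (20,X), (23,Y), (26,Y), (28,X), (39,Y), (40,Y)
ranks: 11->1, 12->2, 20->3, 23->4, 26->5, 28->6, 39->7, 40->8
Step 2: Rank sum for X: R1 = 1 + 2 + 3 + 6 = 12.
Step 3: U_X = R1 - n1(n1+1)/2 = 12 - 4*5/2 = 12 - 10 = 2.
       U_Y = n1*n2 - U_X = 16 - 2 = 14.
Step 4: No ties, so the exact null distribution of U (based on enumerating the C(8,4) = 70 equally likely rank assignments) gives the two-sided p-value.
Step 5: p-value = 0.114286; compare to alpha = 0.05. fail to reject H0.

U_X = 2, p = 0.114286, fail to reject H0 at alpha = 0.05.


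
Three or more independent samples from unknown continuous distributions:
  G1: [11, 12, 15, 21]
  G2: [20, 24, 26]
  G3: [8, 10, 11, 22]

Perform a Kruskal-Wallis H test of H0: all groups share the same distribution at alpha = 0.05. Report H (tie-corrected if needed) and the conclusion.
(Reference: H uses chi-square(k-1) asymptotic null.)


Step 1: Combine all N = 11 observations and assign midranks.
sorted (value, group, rank): (8,G3,1), (10,G3,2), (11,G1,3.5), (11,G3,3.5), (12,G1,5), (15,G1,6), (20,G2,7), (21,G1,8), (22,G3,9), (24,G2,10), (26,G2,11)
Step 2: Sum ranks within each group.
R_1 = 22.5 (n_1 = 4)
R_2 = 28 (n_2 = 3)
R_3 = 15.5 (n_3 = 4)
Step 3: H = 12/(N(N+1)) * sum(R_i^2/n_i) - 3(N+1)
     = 12/(11*12) * (22.5^2/4 + 28^2/3 + 15.5^2/4) - 3*12
     = 0.090909 * 447.958 - 36
     = 4.723485.
Step 4: Ties present; correction factor C = 1 - 6/(11^3 - 11) = 0.995455. Corrected H = 4.723485 / 0.995455 = 4.745053.
Step 5: Under H0, H ~ chi^2(2); p-value = 0.093245.
Step 6: alpha = 0.05. fail to reject H0.

H = 4.7451, df = 2, p = 0.093245, fail to reject H0.


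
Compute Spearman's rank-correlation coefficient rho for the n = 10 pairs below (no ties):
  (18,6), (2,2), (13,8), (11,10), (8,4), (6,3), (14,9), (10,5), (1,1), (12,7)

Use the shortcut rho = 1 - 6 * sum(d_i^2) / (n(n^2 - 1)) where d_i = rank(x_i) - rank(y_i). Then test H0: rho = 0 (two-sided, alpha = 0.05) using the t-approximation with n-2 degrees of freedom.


Step 1: Rank x and y separately (midranks; no ties here).
rank(x): 18->10, 2->2, 13->8, 11->6, 8->4, 6->3, 14->9, 10->5, 1->1, 12->7
rank(y): 6->6, 2->2, 8->8, 10->10, 4->4, 3->3, 9->9, 5->5, 1->1, 7->7
Step 2: d_i = R_x(i) - R_y(i); compute d_i^2.
  (10-6)^2=16, (2-2)^2=0, (8-8)^2=0, (6-10)^2=16, (4-4)^2=0, (3-3)^2=0, (9-9)^2=0, (5-5)^2=0, (1-1)^2=0, (7-7)^2=0
sum(d^2) = 32.
Step 3: rho = 1 - 6*32 / (10*(10^2 - 1)) = 1 - 192/990 = 0.806061.
Step 4: Under H0, t = rho * sqrt((n-2)/(1-rho^2)) = 3.8522 ~ t(8).
Step 5: Two-sided p-value from the t-distribution with 8 df = 0.004862.
Step 6: alpha = 0.05. reject H0.

rho = 0.8061, p = 0.004862, reject H0 at alpha = 0.05.


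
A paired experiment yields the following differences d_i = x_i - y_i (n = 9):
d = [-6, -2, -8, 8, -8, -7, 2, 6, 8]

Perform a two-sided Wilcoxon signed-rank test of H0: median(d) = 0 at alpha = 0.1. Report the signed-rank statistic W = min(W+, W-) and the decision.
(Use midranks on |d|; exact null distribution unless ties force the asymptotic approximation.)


Step 1: Drop any zero differences (none here) and take |d_i|.
|d| = [6, 2, 8, 8, 8, 7, 2, 6, 8]
Step 2: Midrank |d_i| (ties get averaged ranks).
ranks: |6|->3.5, |2|->1.5, |8|->7.5, |8|->7.5, |8|->7.5, |7|->5, |2|->1.5, |6|->3.5, |8|->7.5
Step 3: Attach original signs; sum ranks with positive sign and with negative sign.
W+ = 7.5 + 1.5 + 3.5 + 7.5 = 20
W- = 3.5 + 1.5 + 7.5 + 7.5 + 5 = 25
(Check: W+ + W- = 45 should equal n(n+1)/2 = 45.)
Step 4: Test statistic W = min(W+, W-) = 20.
Step 5: Ties in |d|, so use the tie-corrected normal approximation.
        E[W] = n(n+1)/4 = 9*10/4 = 22.5.
        Tie groups: |d|=2 (t=2), |d|=6 (t=2), |d|=8 (t=4); sum(t^3 - t) = 72.
        Var[W] = n(n+1)(2n+1)/24 - sum(t^3-t)/48 = 1710/24 - 72/48 = 69.75.
        z = (W - E[W]) / sqrt(Var[W]) = (20 - 22.5) / 8.3516 = -0.2993.
        Two-sided p = 2*Phi(z) = 0.764679.
Step 6: alpha = 0.1. fail to reject H0.

W+ = 20, W- = 25, W = min = 20, p = 0.764679, fail to reject H0.


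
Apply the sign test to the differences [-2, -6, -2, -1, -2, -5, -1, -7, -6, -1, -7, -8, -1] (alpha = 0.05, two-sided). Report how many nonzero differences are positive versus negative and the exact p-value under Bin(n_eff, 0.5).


Step 1: Discard zero differences. Original n = 13; n_eff = number of nonzero differences = 13.
Nonzero differences (with sign): -2, -6, -2, -1, -2, -5, -1, -7, -6, -1, -7, -8, -1
Step 2: Count signs: positive = 0, negative = 13.
Step 3: Under H0: P(positive) = 0.5, so the number of positives S ~ Bin(13, 0.5).
Step 4: Two-sided exact p-value = sum of Bin(13,0.5) probabilities at or below the observed probability = 0.000244.
Step 5: alpha = 0.05. reject H0.

n_eff = 13, pos = 0, neg = 13, p = 0.000244, reject H0.


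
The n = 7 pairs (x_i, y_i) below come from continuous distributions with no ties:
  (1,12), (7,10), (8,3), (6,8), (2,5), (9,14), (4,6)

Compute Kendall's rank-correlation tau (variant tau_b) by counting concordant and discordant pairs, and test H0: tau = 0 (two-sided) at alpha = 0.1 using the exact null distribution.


Step 1: Enumerate the 21 unordered pairs (i,j) with i<j and classify each by sign(x_j-x_i) * sign(y_j-y_i).
  (1,2):dx=+6,dy=-2->D; (1,3):dx=+7,dy=-9->D; (1,4):dx=+5,dy=-4->D; (1,5):dx=+1,dy=-7->D
  (1,6):dx=+8,dy=+2->C; (1,7):dx=+3,dy=-6->D; (2,3):dx=+1,dy=-7->D; (2,4):dx=-1,dy=-2->C
  (2,5):dx=-5,dy=-5->C; (2,6):dx=+2,dy=+4->C; (2,7):dx=-3,dy=-4->C; (3,4):dx=-2,dy=+5->D
  (3,5):dx=-6,dy=+2->D; (3,6):dx=+1,dy=+11->C; (3,7):dx=-4,dy=+3->D; (4,5):dx=-4,dy=-3->C
  (4,6):dx=+3,dy=+6->C; (4,7):dx=-2,dy=-2->C; (5,6):dx=+7,dy=+9->C; (5,7):dx=+2,dy=+1->C
  (6,7):dx=-5,dy=-8->C
Step 2: C = 12, D = 9, total pairs = 21.
Step 3: tau = (C - D)/(n(n-1)/2) = (12 - 9)/21 = 0.142857.
Step 4: Exact two-sided p-value (enumerate n! = 5040 permutations of y under H0): p = 0.772619.
Step 5: alpha = 0.1. fail to reject H0.

tau_b = 0.1429 (C=12, D=9), p = 0.772619, fail to reject H0.


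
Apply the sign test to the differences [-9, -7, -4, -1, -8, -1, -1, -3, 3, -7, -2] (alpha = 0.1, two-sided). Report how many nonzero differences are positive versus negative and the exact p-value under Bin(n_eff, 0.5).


Step 1: Discard zero differences. Original n = 11; n_eff = number of nonzero differences = 11.
Nonzero differences (with sign): -9, -7, -4, -1, -8, -1, -1, -3, +3, -7, -2
Step 2: Count signs: positive = 1, negative = 10.
Step 3: Under H0: P(positive) = 0.5, so the number of positives S ~ Bin(11, 0.5).
Step 4: Two-sided exact p-value = sum of Bin(11,0.5) probabilities at or below the observed probability = 0.011719.
Step 5: alpha = 0.1. reject H0.

n_eff = 11, pos = 1, neg = 10, p = 0.011719, reject H0.


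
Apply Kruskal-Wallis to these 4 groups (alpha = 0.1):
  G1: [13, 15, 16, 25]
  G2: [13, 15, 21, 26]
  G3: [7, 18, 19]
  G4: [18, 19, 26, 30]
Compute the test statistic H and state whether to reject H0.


Step 1: Combine all N = 15 observations and assign midranks.
sorted (value, group, rank): (7,G3,1), (13,G1,2.5), (13,G2,2.5), (15,G1,4.5), (15,G2,4.5), (16,G1,6), (18,G3,7.5), (18,G4,7.5), (19,G3,9.5), (19,G4,9.5), (21,G2,11), (25,G1,12), (26,G2,13.5), (26,G4,13.5), (30,G4,15)
Step 2: Sum ranks within each group.
R_1 = 25 (n_1 = 4)
R_2 = 31.5 (n_2 = 4)
R_3 = 18 (n_3 = 3)
R_4 = 45.5 (n_4 = 4)
Step 3: H = 12/(N(N+1)) * sum(R_i^2/n_i) - 3(N+1)
     = 12/(15*16) * (25^2/4 + 31.5^2/4 + 18^2/3 + 45.5^2/4) - 3*16
     = 0.050000 * 1029.88 - 48
     = 3.493750.
Step 4: Ties present; correction factor C = 1 - 30/(15^3 - 15) = 0.991071. Corrected H = 3.493750 / 0.991071 = 3.525225.
Step 5: Under H0, H ~ chi^2(3); p-value = 0.317505.
Step 6: alpha = 0.1. fail to reject H0.

H = 3.5252, df = 3, p = 0.317505, fail to reject H0.


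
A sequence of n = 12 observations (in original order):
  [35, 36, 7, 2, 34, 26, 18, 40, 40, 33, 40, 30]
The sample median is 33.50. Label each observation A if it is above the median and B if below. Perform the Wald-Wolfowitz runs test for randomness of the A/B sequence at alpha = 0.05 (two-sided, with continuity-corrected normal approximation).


Step 1: Compute median = 33.50; label A = above, B = below.
Labels in order: AABBABBAABAB  (n_A = 6, n_B = 6)
Step 2: Count runs R = 8.
Step 3: Under H0 (random ordering), E[R] = 2*n_A*n_B/(n_A+n_B) + 1 = 2*6*6/12 + 1 = 7.0000.
        Var[R] = 2*n_A*n_B*(2*n_A*n_B - n_A - n_B) / ((n_A+n_B)^2 * (n_A+n_B-1)) = 4320/1584 = 2.7273.
        SD[R] = 1.6514.
Step 4: Continuity-corrected z = (R - 0.5 - E[R]) / SD[R] = (8 - 0.5 - 7.0000) / 1.6514 = 0.3028.
Step 5: Two-sided p-value via normal approximation = 2*(1 - Phi(|z|)) = 0.762069.
Step 6: alpha = 0.05. fail to reject H0.

R = 8, z = 0.3028, p = 0.762069, fail to reject H0.


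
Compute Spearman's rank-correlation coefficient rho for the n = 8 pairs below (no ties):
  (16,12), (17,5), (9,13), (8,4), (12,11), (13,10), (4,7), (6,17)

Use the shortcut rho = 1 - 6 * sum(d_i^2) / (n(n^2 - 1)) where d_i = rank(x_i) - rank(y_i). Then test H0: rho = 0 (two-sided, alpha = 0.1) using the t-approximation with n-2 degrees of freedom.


Step 1: Rank x and y separately (midranks; no ties here).
rank(x): 16->7, 17->8, 9->4, 8->3, 12->5, 13->6, 4->1, 6->2
rank(y): 12->6, 5->2, 13->7, 4->1, 11->5, 10->4, 7->3, 17->8
Step 2: d_i = R_x(i) - R_y(i); compute d_i^2.
  (7-6)^2=1, (8-2)^2=36, (4-7)^2=9, (3-1)^2=4, (5-5)^2=0, (6-4)^2=4, (1-3)^2=4, (2-8)^2=36
sum(d^2) = 94.
Step 3: rho = 1 - 6*94 / (8*(8^2 - 1)) = 1 - 564/504 = -0.119048.
Step 4: Under H0, t = rho * sqrt((n-2)/(1-rho^2)) = -0.2937 ~ t(6).
Step 5: Two-sided p-value from the t-distribution with 6 df = 0.778886.
Step 6: alpha = 0.1. fail to reject H0.

rho = -0.1190, p = 0.778886, fail to reject H0 at alpha = 0.1.


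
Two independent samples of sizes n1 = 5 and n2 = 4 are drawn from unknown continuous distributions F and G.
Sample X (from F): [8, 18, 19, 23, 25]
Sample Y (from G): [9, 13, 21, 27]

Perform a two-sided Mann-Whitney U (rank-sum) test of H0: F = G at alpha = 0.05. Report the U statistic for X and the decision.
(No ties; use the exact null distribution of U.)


Step 1: Combine and sort all 9 observations; assign midranks.
sorted (value, group): (8,X), (9,Y), (13,Y), (18,X), (19,X), (21,Y), (23,X), (25,X), (27,Y)
ranks: 8->1, 9->2, 13->3, 18->4, 19->5, 21->6, 23->7, 25->8, 27->9
Step 2: Rank sum for X: R1 = 1 + 4 + 5 + 7 + 8 = 25.
Step 3: U_X = R1 - n1(n1+1)/2 = 25 - 5*6/2 = 25 - 15 = 10.
       U_Y = n1*n2 - U_X = 20 - 10 = 10.
Step 4: No ties, so the exact null distribution of U (based on enumerating the C(9,5) = 126 equally likely rank assignments) gives the two-sided p-value.
Step 5: p-value = 1.000000; compare to alpha = 0.05. fail to reject H0.

U_X = 10, p = 1.000000, fail to reject H0 at alpha = 0.05.


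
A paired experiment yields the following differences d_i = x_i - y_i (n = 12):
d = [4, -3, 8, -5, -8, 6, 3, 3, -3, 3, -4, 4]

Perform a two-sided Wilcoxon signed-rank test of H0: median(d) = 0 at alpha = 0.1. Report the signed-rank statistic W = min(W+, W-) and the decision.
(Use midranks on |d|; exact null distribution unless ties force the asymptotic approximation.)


Step 1: Drop any zero differences (none here) and take |d_i|.
|d| = [4, 3, 8, 5, 8, 6, 3, 3, 3, 3, 4, 4]
Step 2: Midrank |d_i| (ties get averaged ranks).
ranks: |4|->7, |3|->3, |8|->11.5, |5|->9, |8|->11.5, |6|->10, |3|->3, |3|->3, |3|->3, |3|->3, |4|->7, |4|->7
Step 3: Attach original signs; sum ranks with positive sign and with negative sign.
W+ = 7 + 11.5 + 10 + 3 + 3 + 3 + 7 = 44.5
W- = 3 + 9 + 11.5 + 3 + 7 = 33.5
(Check: W+ + W- = 78 should equal n(n+1)/2 = 78.)
Step 4: Test statistic W = min(W+, W-) = 33.5.
Step 5: Ties in |d|, so use the tie-corrected normal approximation.
        E[W] = n(n+1)/4 = 12*13/4 = 39.
        Tie groups: |d|=3 (t=5), |d|=4 (t=3), |d|=8 (t=2); sum(t^3 - t) = 150.
        Var[W] = n(n+1)(2n+1)/24 - sum(t^3-t)/48 = 3900/24 - 150/48 = 159.375.
        z = (W - E[W]) / sqrt(Var[W]) = (33.5 - 39) / 12.6244 = -0.4357.
        Two-sided p = 2*Phi(z) = 0.663080.
Step 6: alpha = 0.1. fail to reject H0.

W+ = 44.5, W- = 33.5, W = min = 33.5, p = 0.663080, fail to reject H0.


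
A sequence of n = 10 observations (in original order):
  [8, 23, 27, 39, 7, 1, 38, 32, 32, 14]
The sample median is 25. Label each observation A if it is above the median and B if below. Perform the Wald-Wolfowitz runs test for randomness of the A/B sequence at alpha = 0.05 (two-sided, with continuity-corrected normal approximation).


Step 1: Compute median = 25; label A = above, B = below.
Labels in order: BBAABBAAAB  (n_A = 5, n_B = 5)
Step 2: Count runs R = 5.
Step 3: Under H0 (random ordering), E[R] = 2*n_A*n_B/(n_A+n_B) + 1 = 2*5*5/10 + 1 = 6.0000.
        Var[R] = 2*n_A*n_B*(2*n_A*n_B - n_A - n_B) / ((n_A+n_B)^2 * (n_A+n_B-1)) = 2000/900 = 2.2222.
        SD[R] = 1.4907.
Step 4: Continuity-corrected z = (R + 0.5 - E[R]) / SD[R] = (5 + 0.5 - 6.0000) / 1.4907 = -0.3354.
Step 5: Two-sided p-value via normal approximation = 2*(1 - Phi(|z|)) = 0.737316.
Step 6: alpha = 0.05. fail to reject H0.

R = 5, z = -0.3354, p = 0.737316, fail to reject H0.


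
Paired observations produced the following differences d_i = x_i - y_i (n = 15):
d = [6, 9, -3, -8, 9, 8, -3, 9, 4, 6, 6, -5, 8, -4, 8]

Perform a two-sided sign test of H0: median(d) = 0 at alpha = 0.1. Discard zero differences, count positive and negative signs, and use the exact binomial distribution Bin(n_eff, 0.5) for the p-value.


Step 1: Discard zero differences. Original n = 15; n_eff = number of nonzero differences = 15.
Nonzero differences (with sign): +6, +9, -3, -8, +9, +8, -3, +9, +4, +6, +6, -5, +8, -4, +8
Step 2: Count signs: positive = 10, negative = 5.
Step 3: Under H0: P(positive) = 0.5, so the number of positives S ~ Bin(15, 0.5).
Step 4: Two-sided exact p-value = sum of Bin(15,0.5) probabilities at or below the observed probability = 0.301758.
Step 5: alpha = 0.1. fail to reject H0.

n_eff = 15, pos = 10, neg = 5, p = 0.301758, fail to reject H0.


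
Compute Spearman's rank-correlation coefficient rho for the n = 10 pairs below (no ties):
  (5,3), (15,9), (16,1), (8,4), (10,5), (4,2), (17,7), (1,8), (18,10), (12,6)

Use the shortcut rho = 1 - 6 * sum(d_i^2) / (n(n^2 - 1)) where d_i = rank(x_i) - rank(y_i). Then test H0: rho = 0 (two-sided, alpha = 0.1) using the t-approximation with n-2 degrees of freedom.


Step 1: Rank x and y separately (midranks; no ties here).
rank(x): 5->3, 15->7, 16->8, 8->4, 10->5, 4->2, 17->9, 1->1, 18->10, 12->6
rank(y): 3->3, 9->9, 1->1, 4->4, 5->5, 2->2, 7->7, 8->8, 10->10, 6->6
Step 2: d_i = R_x(i) - R_y(i); compute d_i^2.
  (3-3)^2=0, (7-9)^2=4, (8-1)^2=49, (4-4)^2=0, (5-5)^2=0, (2-2)^2=0, (9-7)^2=4, (1-8)^2=49, (10-10)^2=0, (6-6)^2=0
sum(d^2) = 106.
Step 3: rho = 1 - 6*106 / (10*(10^2 - 1)) = 1 - 636/990 = 0.357576.
Step 4: Under H0, t = rho * sqrt((n-2)/(1-rho^2)) = 1.0830 ~ t(8).
Step 5: Two-sided p-value from the t-distribution with 8 df = 0.310376.
Step 6: alpha = 0.1. fail to reject H0.

rho = 0.3576, p = 0.310376, fail to reject H0 at alpha = 0.1.


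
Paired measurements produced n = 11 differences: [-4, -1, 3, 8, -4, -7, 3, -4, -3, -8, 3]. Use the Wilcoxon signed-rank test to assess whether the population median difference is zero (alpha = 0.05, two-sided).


Step 1: Drop any zero differences (none here) and take |d_i|.
|d| = [4, 1, 3, 8, 4, 7, 3, 4, 3, 8, 3]
Step 2: Midrank |d_i| (ties get averaged ranks).
ranks: |4|->7, |1|->1, |3|->3.5, |8|->10.5, |4|->7, |7|->9, |3|->3.5, |4|->7, |3|->3.5, |8|->10.5, |3|->3.5
Step 3: Attach original signs; sum ranks with positive sign and with negative sign.
W+ = 3.5 + 10.5 + 3.5 + 3.5 = 21
W- = 7 + 1 + 7 + 9 + 7 + 3.5 + 10.5 = 45
(Check: W+ + W- = 66 should equal n(n+1)/2 = 66.)
Step 4: Test statistic W = min(W+, W-) = 21.
Step 5: Ties in |d|, so use the tie-corrected normal approximation.
        E[W] = n(n+1)/4 = 11*12/4 = 33.
        Tie groups: |d|=3 (t=4), |d|=4 (t=3), |d|=8 (t=2); sum(t^3 - t) = 90.
        Var[W] = n(n+1)(2n+1)/24 - sum(t^3-t)/48 = 3036/24 - 90/48 = 124.625.
        z = (W - E[W]) / sqrt(Var[W]) = (21 - 33) / 11.1636 = -1.0749.
        Two-sided p = 2*Phi(z) = 0.282408.
Step 6: alpha = 0.05. fail to reject H0.

W+ = 21, W- = 45, W = min = 21, p = 0.282408, fail to reject H0.


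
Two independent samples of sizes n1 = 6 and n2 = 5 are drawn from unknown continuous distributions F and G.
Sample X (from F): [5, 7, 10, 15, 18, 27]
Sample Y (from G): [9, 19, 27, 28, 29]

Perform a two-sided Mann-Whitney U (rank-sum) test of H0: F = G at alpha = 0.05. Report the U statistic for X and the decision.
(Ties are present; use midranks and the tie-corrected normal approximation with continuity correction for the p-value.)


Step 1: Combine and sort all 11 observations; assign midranks.
sorted (value, group): (5,X), (7,X), (9,Y), (10,X), (15,X), (18,X), (19,Y), (27,X), (27,Y), (28,Y), (29,Y)
ranks: 5->1, 7->2, 9->3, 10->4, 15->5, 18->6, 19->7, 27->8.5, 27->8.5, 28->10, 29->11
Step 2: Rank sum for X: R1 = 1 + 2 + 4 + 5 + 6 + 8.5 = 26.5.
Step 3: U_X = R1 - n1(n1+1)/2 = 26.5 - 6*7/2 = 26.5 - 21 = 5.5.
       U_Y = n1*n2 - U_X = 30 - 5.5 = 24.5.
Step 4: Ties are present, so use the tie-corrected normal approximation (with continuity correction) for the p-value.
Step 5: p-value = 0.099576; compare to alpha = 0.05. fail to reject H0.

U_X = 5.5, p = 0.099576, fail to reject H0 at alpha = 0.05.


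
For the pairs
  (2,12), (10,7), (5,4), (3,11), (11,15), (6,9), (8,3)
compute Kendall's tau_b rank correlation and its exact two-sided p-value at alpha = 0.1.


Step 1: Enumerate the 21 unordered pairs (i,j) with i<j and classify each by sign(x_j-x_i) * sign(y_j-y_i).
  (1,2):dx=+8,dy=-5->D; (1,3):dx=+3,dy=-8->D; (1,4):dx=+1,dy=-1->D; (1,5):dx=+9,dy=+3->C
  (1,6):dx=+4,dy=-3->D; (1,7):dx=+6,dy=-9->D; (2,3):dx=-5,dy=-3->C; (2,4):dx=-7,dy=+4->D
  (2,5):dx=+1,dy=+8->C; (2,6):dx=-4,dy=+2->D; (2,7):dx=-2,dy=-4->C; (3,4):dx=-2,dy=+7->D
  (3,5):dx=+6,dy=+11->C; (3,6):dx=+1,dy=+5->C; (3,7):dx=+3,dy=-1->D; (4,5):dx=+8,dy=+4->C
  (4,6):dx=+3,dy=-2->D; (4,7):dx=+5,dy=-8->D; (5,6):dx=-5,dy=-6->C; (5,7):dx=-3,dy=-12->C
  (6,7):dx=+2,dy=-6->D
Step 2: C = 9, D = 12, total pairs = 21.
Step 3: tau = (C - D)/(n(n-1)/2) = (9 - 12)/21 = -0.142857.
Step 4: Exact two-sided p-value (enumerate n! = 5040 permutations of y under H0): p = 0.772619.
Step 5: alpha = 0.1. fail to reject H0.

tau_b = -0.1429 (C=9, D=12), p = 0.772619, fail to reject H0.


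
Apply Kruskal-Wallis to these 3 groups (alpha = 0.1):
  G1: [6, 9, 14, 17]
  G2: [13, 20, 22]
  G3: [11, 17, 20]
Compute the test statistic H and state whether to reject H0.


Step 1: Combine all N = 10 observations and assign midranks.
sorted (value, group, rank): (6,G1,1), (9,G1,2), (11,G3,3), (13,G2,4), (14,G1,5), (17,G1,6.5), (17,G3,6.5), (20,G2,8.5), (20,G3,8.5), (22,G2,10)
Step 2: Sum ranks within each group.
R_1 = 14.5 (n_1 = 4)
R_2 = 22.5 (n_2 = 3)
R_3 = 18 (n_3 = 3)
Step 3: H = 12/(N(N+1)) * sum(R_i^2/n_i) - 3(N+1)
     = 12/(10*11) * (14.5^2/4 + 22.5^2/3 + 18^2/3) - 3*11
     = 0.109091 * 329.312 - 33
     = 2.925000.
Step 4: Ties present; correction factor C = 1 - 12/(10^3 - 10) = 0.987879. Corrected H = 2.925000 / 0.987879 = 2.960890.
Step 5: Under H0, H ~ chi^2(2); p-value = 0.227536.
Step 6: alpha = 0.1. fail to reject H0.

H = 2.9609, df = 2, p = 0.227536, fail to reject H0.


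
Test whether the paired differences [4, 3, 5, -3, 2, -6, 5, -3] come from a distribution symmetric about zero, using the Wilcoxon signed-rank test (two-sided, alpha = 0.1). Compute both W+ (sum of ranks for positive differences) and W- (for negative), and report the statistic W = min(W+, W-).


Step 1: Drop any zero differences (none here) and take |d_i|.
|d| = [4, 3, 5, 3, 2, 6, 5, 3]
Step 2: Midrank |d_i| (ties get averaged ranks).
ranks: |4|->5, |3|->3, |5|->6.5, |3|->3, |2|->1, |6|->8, |5|->6.5, |3|->3
Step 3: Attach original signs; sum ranks with positive sign and with negative sign.
W+ = 5 + 3 + 6.5 + 1 + 6.5 = 22
W- = 3 + 8 + 3 = 14
(Check: W+ + W- = 36 should equal n(n+1)/2 = 36.)
Step 4: Test statistic W = min(W+, W-) = 14.
Step 5: Ties in |d|, so use the tie-corrected normal approximation.
        E[W] = n(n+1)/4 = 8*9/4 = 18.
        Tie groups: |d|=3 (t=3), |d|=5 (t=2); sum(t^3 - t) = 30.
        Var[W] = n(n+1)(2n+1)/24 - sum(t^3-t)/48 = 1224/24 - 30/48 = 50.375.
        z = (W - E[W]) / sqrt(Var[W]) = (14 - 18) / 7.0975 = -0.5636.
        Two-sided p = 2*Phi(z) = 0.573043.
Step 6: alpha = 0.1. fail to reject H0.

W+ = 22, W- = 14, W = min = 14, p = 0.573043, fail to reject H0.


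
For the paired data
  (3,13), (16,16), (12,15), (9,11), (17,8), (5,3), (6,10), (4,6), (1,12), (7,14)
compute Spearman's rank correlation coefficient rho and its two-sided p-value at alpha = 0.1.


Step 1: Rank x and y separately (midranks; no ties here).
rank(x): 3->2, 16->9, 12->8, 9->7, 17->10, 5->4, 6->5, 4->3, 1->1, 7->6
rank(y): 13->7, 16->10, 15->9, 11->5, 8->3, 3->1, 10->4, 6->2, 12->6, 14->8
Step 2: d_i = R_x(i) - R_y(i); compute d_i^2.
  (2-7)^2=25, (9-10)^2=1, (8-9)^2=1, (7-5)^2=4, (10-3)^2=49, (4-1)^2=9, (5-4)^2=1, (3-2)^2=1, (1-6)^2=25, (6-8)^2=4
sum(d^2) = 120.
Step 3: rho = 1 - 6*120 / (10*(10^2 - 1)) = 1 - 720/990 = 0.272727.
Step 4: Under H0, t = rho * sqrt((n-2)/(1-rho^2)) = 0.8018 ~ t(8).
Step 5: Two-sided p-value from the t-distribution with 8 df = 0.445838.
Step 6: alpha = 0.1. fail to reject H0.

rho = 0.2727, p = 0.445838, fail to reject H0 at alpha = 0.1.


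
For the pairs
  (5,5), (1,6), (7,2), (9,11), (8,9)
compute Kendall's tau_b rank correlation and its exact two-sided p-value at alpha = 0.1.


Step 1: Enumerate the 10 unordered pairs (i,j) with i<j and classify each by sign(x_j-x_i) * sign(y_j-y_i).
  (1,2):dx=-4,dy=+1->D; (1,3):dx=+2,dy=-3->D; (1,4):dx=+4,dy=+6->C; (1,5):dx=+3,dy=+4->C
  (2,3):dx=+6,dy=-4->D; (2,4):dx=+8,dy=+5->C; (2,5):dx=+7,dy=+3->C; (3,4):dx=+2,dy=+9->C
  (3,5):dx=+1,dy=+7->C; (4,5):dx=-1,dy=-2->C
Step 2: C = 7, D = 3, total pairs = 10.
Step 3: tau = (C - D)/(n(n-1)/2) = (7 - 3)/10 = 0.400000.
Step 4: Exact two-sided p-value (enumerate n! = 120 permutations of y under H0): p = 0.483333.
Step 5: alpha = 0.1. fail to reject H0.

tau_b = 0.4000 (C=7, D=3), p = 0.483333, fail to reject H0.


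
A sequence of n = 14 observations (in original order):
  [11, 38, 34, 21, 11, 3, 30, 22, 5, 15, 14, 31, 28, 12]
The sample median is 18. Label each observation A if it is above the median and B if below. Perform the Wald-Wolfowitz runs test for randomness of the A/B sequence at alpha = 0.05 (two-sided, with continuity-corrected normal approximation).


Step 1: Compute median = 18; label A = above, B = below.
Labels in order: BAAABBAABBBAAB  (n_A = 7, n_B = 7)
Step 2: Count runs R = 7.
Step 3: Under H0 (random ordering), E[R] = 2*n_A*n_B/(n_A+n_B) + 1 = 2*7*7/14 + 1 = 8.0000.
        Var[R] = 2*n_A*n_B*(2*n_A*n_B - n_A - n_B) / ((n_A+n_B)^2 * (n_A+n_B-1)) = 8232/2548 = 3.2308.
        SD[R] = 1.7974.
Step 4: Continuity-corrected z = (R + 0.5 - E[R]) / SD[R] = (7 + 0.5 - 8.0000) / 1.7974 = -0.2782.
Step 5: Two-sided p-value via normal approximation = 2*(1 - Phi(|z|)) = 0.780879.
Step 6: alpha = 0.05. fail to reject H0.

R = 7, z = -0.2782, p = 0.780879, fail to reject H0.


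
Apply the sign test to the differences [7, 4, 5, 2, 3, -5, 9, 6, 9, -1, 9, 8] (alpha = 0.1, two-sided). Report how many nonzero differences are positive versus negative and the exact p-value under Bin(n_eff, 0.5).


Step 1: Discard zero differences. Original n = 12; n_eff = number of nonzero differences = 12.
Nonzero differences (with sign): +7, +4, +5, +2, +3, -5, +9, +6, +9, -1, +9, +8
Step 2: Count signs: positive = 10, negative = 2.
Step 3: Under H0: P(positive) = 0.5, so the number of positives S ~ Bin(12, 0.5).
Step 4: Two-sided exact p-value = sum of Bin(12,0.5) probabilities at or below the observed probability = 0.038574.
Step 5: alpha = 0.1. reject H0.

n_eff = 12, pos = 10, neg = 2, p = 0.038574, reject H0.


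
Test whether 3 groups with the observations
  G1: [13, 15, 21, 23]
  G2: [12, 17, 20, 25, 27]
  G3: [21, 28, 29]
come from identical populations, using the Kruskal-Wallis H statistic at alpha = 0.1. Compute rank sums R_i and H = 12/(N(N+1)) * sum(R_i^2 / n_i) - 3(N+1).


Step 1: Combine all N = 12 observations and assign midranks.
sorted (value, group, rank): (12,G2,1), (13,G1,2), (15,G1,3), (17,G2,4), (20,G2,5), (21,G1,6.5), (21,G3,6.5), (23,G1,8), (25,G2,9), (27,G2,10), (28,G3,11), (29,G3,12)
Step 2: Sum ranks within each group.
R_1 = 19.5 (n_1 = 4)
R_2 = 29 (n_2 = 5)
R_3 = 29.5 (n_3 = 3)
Step 3: H = 12/(N(N+1)) * sum(R_i^2/n_i) - 3(N+1)
     = 12/(12*13) * (19.5^2/4 + 29^2/5 + 29.5^2/3) - 3*13
     = 0.076923 * 553.346 - 39
     = 3.565064.
Step 4: Ties present; correction factor C = 1 - 6/(12^3 - 12) = 0.996503. Corrected H = 3.565064 / 0.996503 = 3.577573.
Step 5: Under H0, H ~ chi^2(2); p-value = 0.167163.
Step 6: alpha = 0.1. fail to reject H0.

H = 3.5776, df = 2, p = 0.167163, fail to reject H0.


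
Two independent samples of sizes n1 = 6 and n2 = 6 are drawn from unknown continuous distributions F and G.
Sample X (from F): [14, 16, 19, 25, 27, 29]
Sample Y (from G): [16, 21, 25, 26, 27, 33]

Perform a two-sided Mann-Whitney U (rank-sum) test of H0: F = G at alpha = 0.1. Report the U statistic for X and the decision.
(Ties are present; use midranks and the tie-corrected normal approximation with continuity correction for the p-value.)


Step 1: Combine and sort all 12 observations; assign midranks.
sorted (value, group): (14,X), (16,X), (16,Y), (19,X), (21,Y), (25,X), (25,Y), (26,Y), (27,X), (27,Y), (29,X), (33,Y)
ranks: 14->1, 16->2.5, 16->2.5, 19->4, 21->5, 25->6.5, 25->6.5, 26->8, 27->9.5, 27->9.5, 29->11, 33->12
Step 2: Rank sum for X: R1 = 1 + 2.5 + 4 + 6.5 + 9.5 + 11 = 34.5.
Step 3: U_X = R1 - n1(n1+1)/2 = 34.5 - 6*7/2 = 34.5 - 21 = 13.5.
       U_Y = n1*n2 - U_X = 36 - 13.5 = 22.5.
Step 4: Ties are present, so use the tie-corrected normal approximation (with continuity correction) for the p-value.
Step 5: p-value = 0.519641; compare to alpha = 0.1. fail to reject H0.

U_X = 13.5, p = 0.519641, fail to reject H0 at alpha = 0.1.
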